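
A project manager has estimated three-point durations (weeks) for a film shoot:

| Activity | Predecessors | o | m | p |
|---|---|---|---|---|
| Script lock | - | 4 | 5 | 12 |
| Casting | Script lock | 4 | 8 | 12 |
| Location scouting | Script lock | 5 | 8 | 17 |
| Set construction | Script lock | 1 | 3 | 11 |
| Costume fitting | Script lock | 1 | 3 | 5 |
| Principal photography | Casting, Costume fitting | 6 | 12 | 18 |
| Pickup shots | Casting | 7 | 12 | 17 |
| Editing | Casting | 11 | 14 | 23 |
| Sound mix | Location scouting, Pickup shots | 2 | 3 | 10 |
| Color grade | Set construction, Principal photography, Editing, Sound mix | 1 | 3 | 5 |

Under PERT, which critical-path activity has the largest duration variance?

te_Script lock = (4 + 4·5 + 12)/6 = 36/6 = 6; σ²_Script lock = ((12−4)/6)² = 1.778
te_Casting = (4 + 4·8 + 12)/6 = 48/6 = 8; σ²_Casting = ((12−4)/6)² = 1.778
te_Location scouting = (5 + 4·8 + 17)/6 = 54/6 = 9; σ²_Location scouting = ((17−5)/6)² = 4.000
te_Set construction = (1 + 4·3 + 11)/6 = 24/6 = 4; σ²_Set construction = ((11−1)/6)² = 2.778
te_Costume fitting = (1 + 4·3 + 5)/6 = 18/6 = 3; σ²_Costume fitting = ((5−1)/6)² = 0.444
te_Principal photography = (6 + 4·12 + 18)/6 = 72/6 = 12; σ²_Principal photography = ((18−6)/6)² = 4.000
te_Pickup shots = (7 + 4·12 + 17)/6 = 72/6 = 12; σ²_Pickup shots = ((17−7)/6)² = 2.778
te_Editing = (11 + 4·14 + 23)/6 = 90/6 = 15; σ²_Editing = ((23−11)/6)² = 4.000
te_Sound mix = (2 + 4·3 + 10)/6 = 24/6 = 4; σ²_Sound mix = ((10−2)/6)² = 1.778
te_Color grade = (1 + 4·3 + 5)/6 = 18/6 = 3; σ²_Color grade = ((5−1)/6)² = 0.444

Forward pass:
ES_Script lock = 0; EF_Script lock = 6
ES_Casting = 6; EF_Casting = 6+8 = 14
ES_Location scouting = 6; EF_Location scouting = 6+9 = 15
ES_Set construction = 6; EF_Set construction = 6+4 = 10
ES_Costume fitting = 6; EF_Costume fitting = 6+3 = 9
ES_Principal photography = max(EF_Casting=14, EF_Costume fitting=9) = 14; EF_Principal photography = 14+12 = 26
ES_Pickup shots = 14; EF_Pickup shots = 14+12 = 26
ES_Editing = 14; EF_Editing = 14+15 = 29
ES_Sound mix = max(EF_Location scouting=15, EF_Pickup shots=26) = 26; EF_Sound mix = 26+4 = 30
ES_Color grade = max(EF_Set construction=10, EF_Principal photography=26, EF_Editing=29, EF_Sound mix=30) = 30; EF_Color grade = 30+3 = 33
Expected project duration μ = 33 weeks. Critical path: Script lock → Casting → Pickup shots → Sound mix → Color grade.

Variances on critical path: σ²_Script lock=1.778, σ²_Casting=1.778, σ²_Pickup shots=2.778, σ²_Sound mix=1.778, σ²_Color grade=0.444.
Largest is σ²_Pickup shots = 2.778.

Pickup shots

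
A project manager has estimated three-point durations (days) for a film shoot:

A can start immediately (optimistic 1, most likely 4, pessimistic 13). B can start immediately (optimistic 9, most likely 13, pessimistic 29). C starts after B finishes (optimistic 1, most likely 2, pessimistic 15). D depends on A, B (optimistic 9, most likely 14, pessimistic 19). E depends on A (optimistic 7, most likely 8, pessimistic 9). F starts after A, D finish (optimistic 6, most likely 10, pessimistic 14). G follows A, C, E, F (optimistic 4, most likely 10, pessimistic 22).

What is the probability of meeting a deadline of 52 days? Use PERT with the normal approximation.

te_A = (1 + 4·4 + 13)/6 = 30/6 = 5; σ²_A = ((13−1)/6)² = 4.000
te_B = (9 + 4·13 + 29)/6 = 90/6 = 15; σ²_B = ((29−9)/6)² = 11.111
te_C = (1 + 4·2 + 15)/6 = 24/6 = 4; σ²_C = ((15−1)/6)² = 5.444
te_D = (9 + 4·14 + 19)/6 = 84/6 = 14; σ²_D = ((19−9)/6)² = 2.778
te_E = (7 + 4·8 + 9)/6 = 48/6 = 8; σ²_E = ((9−7)/6)² = 0.111
te_F = (6 + 4·10 + 14)/6 = 60/6 = 10; σ²_F = ((14−6)/6)² = 1.778
te_G = (4 + 4·10 + 22)/6 = 66/6 = 11; σ²_G = ((22−4)/6)² = 9.000

Forward pass:
ES_A = 0; EF_A = 5
ES_B = 0; EF_B = 15
ES_C = 15; EF_C = 15+4 = 19
ES_D = max(EF_A=5, EF_B=15) = 15; EF_D = 15+14 = 29
ES_E = 5; EF_E = 5+8 = 13
ES_F = max(EF_A=5, EF_D=29) = 29; EF_F = 29+10 = 39
ES_G = max(EF_A=5, EF_C=19, EF_E=13, EF_F=39) = 39; EF_G = 39+11 = 50
Expected project duration μ = 50 days. Critical path: B → D → F → G.

Variance along critical path = 11.111 + 2.778 + 1.778 + 9.000 = 24.667; σ = √24.667 = 4.967 days.
Z = (52 − 50) / 4.967 = 0.403
P(T ≤ 52) = Φ(0.403) ≈ 0.656

0.656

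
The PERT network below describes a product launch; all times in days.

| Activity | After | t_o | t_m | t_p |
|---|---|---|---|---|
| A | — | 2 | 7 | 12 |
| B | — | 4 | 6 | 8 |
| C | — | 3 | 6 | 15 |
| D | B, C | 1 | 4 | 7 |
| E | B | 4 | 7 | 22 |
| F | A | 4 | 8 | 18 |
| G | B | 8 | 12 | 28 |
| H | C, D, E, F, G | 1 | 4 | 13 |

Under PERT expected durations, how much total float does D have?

9 days

te_A = (2 + 4·7 + 12)/6 = 42/6 = 7
te_B = (4 + 4·6 + 8)/6 = 36/6 = 6
te_C = (3 + 4·6 + 15)/6 = 42/6 = 7
te_D = (1 + 4·4 + 7)/6 = 24/6 = 4
te_E = (4 + 4·7 + 22)/6 = 54/6 = 9
te_F = (4 + 4·8 + 18)/6 = 54/6 = 9
te_G = (8 + 4·12 + 28)/6 = 84/6 = 14
te_H = (1 + 4·4 + 13)/6 = 30/6 = 5

Forward pass:
ES_A = 0; EF_A = 7
ES_B = 0; EF_B = 6
ES_C = 0; EF_C = 7
ES_D = max(EF_B=6, EF_C=7) = 7; EF_D = 7+4 = 11
ES_E = 6; EF_E = 6+9 = 15
ES_F = 7; EF_F = 7+9 = 16
ES_G = 6; EF_G = 6+14 = 20
ES_H = max(EF_C=7, EF_D=11, EF_E=15, EF_F=16, EF_G=20) = 20; EF_H = 20+5 = 25
Expected project duration μ = 25 days. Critical path: B → G → H.

Backward pass:
LF_H = 25; LS_H = 25−5 = 20
LF_G = LS_H = 20; LS_G = 20−14 = 6
LF_F = LS_H = 20; LS_F = 20−9 = 11
LF_E = LS_H = 20; LS_E = 20−9 = 11
LF_D = LS_H = 20; LS_D = 20−4 = 16
LF_C = min(LS_D=16, LS_H=20) = 16; LS_C = 16−7 = 9
LF_B = min(LS_D=16, LS_E=11, LS_G=6) = 6; LS_B = 6−6 = 0
LF_A = LS_F = 11; LS_A = 11−7 = 4
Slack_D = LS_D − ES_D = 16 − 7 = 9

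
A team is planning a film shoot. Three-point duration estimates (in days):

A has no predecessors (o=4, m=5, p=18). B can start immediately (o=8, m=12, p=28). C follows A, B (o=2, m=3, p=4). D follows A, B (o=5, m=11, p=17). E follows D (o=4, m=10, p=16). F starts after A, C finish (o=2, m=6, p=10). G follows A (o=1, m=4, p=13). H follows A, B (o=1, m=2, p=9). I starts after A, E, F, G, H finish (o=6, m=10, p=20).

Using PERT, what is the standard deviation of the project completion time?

4.96 days

te_A = (4 + 4·5 + 18)/6 = 42/6 = 7; σ²_A = ((18−4)/6)² = 5.444
te_B = (8 + 4·12 + 28)/6 = 84/6 = 14; σ²_B = ((28−8)/6)² = 11.111
te_C = (2 + 4·3 + 4)/6 = 18/6 = 3; σ²_C = ((4−2)/6)² = 0.111
te_D = (5 + 4·11 + 17)/6 = 66/6 = 11; σ²_D = ((17−5)/6)² = 4.000
te_E = (4 + 4·10 + 16)/6 = 60/6 = 10; σ²_E = ((16−4)/6)² = 4.000
te_F = (2 + 4·6 + 10)/6 = 36/6 = 6; σ²_F = ((10−2)/6)² = 1.778
te_G = (1 + 4·4 + 13)/6 = 30/6 = 5; σ²_G = ((13−1)/6)² = 4.000
te_H = (1 + 4·2 + 9)/6 = 18/6 = 3; σ²_H = ((9−1)/6)² = 1.778
te_I = (6 + 4·10 + 20)/6 = 66/6 = 11; σ²_I = ((20−6)/6)² = 5.444

Forward pass:
ES_A = 0; EF_A = 7
ES_B = 0; EF_B = 14
ES_C = max(EF_A=7, EF_B=14) = 14; EF_C = 14+3 = 17
ES_D = max(EF_A=7, EF_B=14) = 14; EF_D = 14+11 = 25
ES_E = 25; EF_E = 25+10 = 35
ES_F = max(EF_A=7, EF_C=17) = 17; EF_F = 17+6 = 23
ES_G = 7; EF_G = 7+5 = 12
ES_H = max(EF_A=7, EF_B=14) = 14; EF_H = 14+3 = 17
ES_I = max(EF_A=7, EF_E=35, EF_F=23, EF_G=12, EF_H=17) = 35; EF_I = 35+11 = 46
Expected project duration μ = 46 days. Critical path: B → D → E → I.

Variance along critical path = 11.111 + 4.000 + 4.000 + 5.444 = 24.556
σ = √24.556 = 4.955 days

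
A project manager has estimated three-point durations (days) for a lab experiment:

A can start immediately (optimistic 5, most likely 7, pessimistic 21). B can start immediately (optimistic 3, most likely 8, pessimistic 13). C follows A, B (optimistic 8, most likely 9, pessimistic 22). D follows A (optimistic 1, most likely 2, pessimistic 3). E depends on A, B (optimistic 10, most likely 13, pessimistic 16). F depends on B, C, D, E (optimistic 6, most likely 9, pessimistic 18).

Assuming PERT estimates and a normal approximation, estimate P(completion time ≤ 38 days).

te_A = (5 + 4·7 + 21)/6 = 54/6 = 9; σ²_A = ((21−5)/6)² = 7.111
te_B = (3 + 4·8 + 13)/6 = 48/6 = 8; σ²_B = ((13−3)/6)² = 2.778
te_C = (8 + 4·9 + 22)/6 = 66/6 = 11; σ²_C = ((22−8)/6)² = 5.444
te_D = (1 + 4·2 + 3)/6 = 12/6 = 2; σ²_D = ((3−1)/6)² = 0.111
te_E = (10 + 4·13 + 16)/6 = 78/6 = 13; σ²_E = ((16−10)/6)² = 1.000
te_F = (6 + 4·9 + 18)/6 = 60/6 = 10; σ²_F = ((18−6)/6)² = 4.000

Forward pass:
ES_A = 0; EF_A = 9
ES_B = 0; EF_B = 8
ES_C = max(EF_A=9, EF_B=8) = 9; EF_C = 9+11 = 20
ES_D = 9; EF_D = 9+2 = 11
ES_E = max(EF_A=9, EF_B=8) = 9; EF_E = 9+13 = 22
ES_F = max(EF_B=8, EF_C=20, EF_D=11, EF_E=22) = 22; EF_F = 22+10 = 32
Expected project duration μ = 32 days. Critical path: A → E → F.

Variance along critical path = 7.111 + 1.000 + 4.000 = 12.111; σ = √12.111 = 3.480 days.
Z = (38 − 32) / 3.480 = 1.724
P(T ≤ 38) = Φ(1.724) ≈ 0.958

0.958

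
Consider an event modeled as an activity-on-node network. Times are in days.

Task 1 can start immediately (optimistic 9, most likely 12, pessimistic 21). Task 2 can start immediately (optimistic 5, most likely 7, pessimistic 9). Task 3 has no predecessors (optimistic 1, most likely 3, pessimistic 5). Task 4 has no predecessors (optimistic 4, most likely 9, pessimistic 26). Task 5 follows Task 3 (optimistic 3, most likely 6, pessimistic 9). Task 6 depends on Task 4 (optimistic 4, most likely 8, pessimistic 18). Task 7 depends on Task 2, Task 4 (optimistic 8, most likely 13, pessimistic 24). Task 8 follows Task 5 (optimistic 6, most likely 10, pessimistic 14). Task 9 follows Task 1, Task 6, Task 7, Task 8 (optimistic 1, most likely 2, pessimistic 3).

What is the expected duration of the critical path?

te_Task 1 = (9 + 4·12 + 21)/6 = 78/6 = 13
te_Task 2 = (5 + 4·7 + 9)/6 = 42/6 = 7
te_Task 3 = (1 + 4·3 + 5)/6 = 18/6 = 3
te_Task 4 = (4 + 4·9 + 26)/6 = 66/6 = 11
te_Task 5 = (3 + 4·6 + 9)/6 = 36/6 = 6
te_Task 6 = (4 + 4·8 + 18)/6 = 54/6 = 9
te_Task 7 = (8 + 4·13 + 24)/6 = 84/6 = 14
te_Task 8 = (6 + 4·10 + 14)/6 = 60/6 = 10
te_Task 9 = (1 + 4·2 + 3)/6 = 12/6 = 2

Forward pass:
ES_Task 1 = 0; EF_Task 1 = 13
ES_Task 2 = 0; EF_Task 2 = 7
ES_Task 3 = 0; EF_Task 3 = 3
ES_Task 4 = 0; EF_Task 4 = 11
ES_Task 5 = 3; EF_Task 5 = 3+6 = 9
ES_Task 6 = 11; EF_Task 6 = 11+9 = 20
ES_Task 7 = max(EF_Task 2=7, EF_Task 4=11) = 11; EF_Task 7 = 11+14 = 25
ES_Task 8 = 9; EF_Task 8 = 9+10 = 19
ES_Task 9 = max(EF_Task 1=13, EF_Task 6=20, EF_Task 7=25, EF_Task 8=19) = 25; EF_Task 9 = 25+2 = 27
Expected project duration μ = 27 days. Critical path: Task 4 → Task 7 → Task 9.

27 days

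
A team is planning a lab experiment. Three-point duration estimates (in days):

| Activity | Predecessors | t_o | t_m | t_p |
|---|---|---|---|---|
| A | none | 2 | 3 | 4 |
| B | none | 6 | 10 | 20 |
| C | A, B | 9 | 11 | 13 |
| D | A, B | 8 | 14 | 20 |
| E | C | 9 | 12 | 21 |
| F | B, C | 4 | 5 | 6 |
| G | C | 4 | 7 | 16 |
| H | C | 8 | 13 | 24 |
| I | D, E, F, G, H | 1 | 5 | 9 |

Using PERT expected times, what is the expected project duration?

te_A = (2 + 4·3 + 4)/6 = 18/6 = 3
te_B = (6 + 4·10 + 20)/6 = 66/6 = 11
te_C = (9 + 4·11 + 13)/6 = 66/6 = 11
te_D = (8 + 4·14 + 20)/6 = 84/6 = 14
te_E = (9 + 4·12 + 21)/6 = 78/6 = 13
te_F = (4 + 4·5 + 6)/6 = 30/6 = 5
te_G = (4 + 4·7 + 16)/6 = 48/6 = 8
te_H = (8 + 4·13 + 24)/6 = 84/6 = 14
te_I = (1 + 4·5 + 9)/6 = 30/6 = 5

Forward pass:
ES_A = 0; EF_A = 3
ES_B = 0; EF_B = 11
ES_C = max(EF_A=3, EF_B=11) = 11; EF_C = 11+11 = 22
ES_D = max(EF_A=3, EF_B=11) = 11; EF_D = 11+14 = 25
ES_E = 22; EF_E = 22+13 = 35
ES_F = max(EF_B=11, EF_C=22) = 22; EF_F = 22+5 = 27
ES_G = 22; EF_G = 22+8 = 30
ES_H = 22; EF_H = 22+14 = 36
ES_I = max(EF_D=25, EF_E=35, EF_F=27, EF_G=30, EF_H=36) = 36; EF_I = 36+5 = 41
Expected project duration μ = 41 days. Critical path: B → C → H → I.

41 days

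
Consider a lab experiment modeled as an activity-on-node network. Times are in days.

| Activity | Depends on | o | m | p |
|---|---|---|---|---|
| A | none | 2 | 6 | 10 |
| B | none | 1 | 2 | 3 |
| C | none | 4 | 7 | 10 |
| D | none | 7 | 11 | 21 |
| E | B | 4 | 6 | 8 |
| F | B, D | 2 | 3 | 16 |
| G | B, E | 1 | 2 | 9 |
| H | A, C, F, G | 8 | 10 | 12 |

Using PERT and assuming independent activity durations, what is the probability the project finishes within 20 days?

0.019

te_A = (2 + 4·6 + 10)/6 = 36/6 = 6; σ²_A = ((10−2)/6)² = 1.778
te_B = (1 + 4·2 + 3)/6 = 12/6 = 2; σ²_B = ((3−1)/6)² = 0.111
te_C = (4 + 4·7 + 10)/6 = 42/6 = 7; σ²_C = ((10−4)/6)² = 1.000
te_D = (7 + 4·11 + 21)/6 = 72/6 = 12; σ²_D = ((21−7)/6)² = 5.444
te_E = (4 + 4·6 + 8)/6 = 36/6 = 6; σ²_E = ((8−4)/6)² = 0.444
te_F = (2 + 4·3 + 16)/6 = 30/6 = 5; σ²_F = ((16−2)/6)² = 5.444
te_G = (1 + 4·2 + 9)/6 = 18/6 = 3; σ²_G = ((9−1)/6)² = 1.778
te_H = (8 + 4·10 + 12)/6 = 60/6 = 10; σ²_H = ((12−8)/6)² = 0.444

Forward pass:
ES_A = 0; EF_A = 6
ES_B = 0; EF_B = 2
ES_C = 0; EF_C = 7
ES_D = 0; EF_D = 12
ES_E = 2; EF_E = 2+6 = 8
ES_F = max(EF_B=2, EF_D=12) = 12; EF_F = 12+5 = 17
ES_G = max(EF_B=2, EF_E=8) = 8; EF_G = 8+3 = 11
ES_H = max(EF_A=6, EF_C=7, EF_F=17, EF_G=11) = 17; EF_H = 17+10 = 27
Expected project duration μ = 27 days. Critical path: D → F → H.

Variance along critical path = 5.444 + 5.444 + 0.444 = 11.333; σ = √11.333 = 3.367 days.
Z = (20 − 27) / 3.367 = -2.079
P(T ≤ 20) = Φ(-2.079) ≈ 0.019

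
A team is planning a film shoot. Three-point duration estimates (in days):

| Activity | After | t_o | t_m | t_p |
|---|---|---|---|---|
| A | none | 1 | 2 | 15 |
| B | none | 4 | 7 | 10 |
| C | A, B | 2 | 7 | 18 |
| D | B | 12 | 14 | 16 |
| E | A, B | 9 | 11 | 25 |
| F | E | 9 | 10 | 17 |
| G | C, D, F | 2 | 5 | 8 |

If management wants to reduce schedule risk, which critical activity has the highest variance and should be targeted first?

te_A = (1 + 4·2 + 15)/6 = 24/6 = 4; σ²_A = ((15−1)/6)² = 5.444
te_B = (4 + 4·7 + 10)/6 = 42/6 = 7; σ²_B = ((10−4)/6)² = 1.000
te_C = (2 + 4·7 + 18)/6 = 48/6 = 8; σ²_C = ((18−2)/6)² = 7.111
te_D = (12 + 4·14 + 16)/6 = 84/6 = 14; σ²_D = ((16−12)/6)² = 0.444
te_E = (9 + 4·11 + 25)/6 = 78/6 = 13; σ²_E = ((25−9)/6)² = 7.111
te_F = (9 + 4·10 + 17)/6 = 66/6 = 11; σ²_F = ((17−9)/6)² = 1.778
te_G = (2 + 4·5 + 8)/6 = 30/6 = 5; σ²_G = ((8−2)/6)² = 1.000

Forward pass:
ES_A = 0; EF_A = 4
ES_B = 0; EF_B = 7
ES_C = max(EF_A=4, EF_B=7) = 7; EF_C = 7+8 = 15
ES_D = 7; EF_D = 7+14 = 21
ES_E = max(EF_A=4, EF_B=7) = 7; EF_E = 7+13 = 20
ES_F = 20; EF_F = 20+11 = 31
ES_G = max(EF_C=15, EF_D=21, EF_F=31) = 31; EF_G = 31+5 = 36
Expected project duration μ = 36 days. Critical path: B → E → F → G.

Variances on critical path: σ²_B=1.000, σ²_E=7.111, σ²_F=1.778, σ²_G=1.000.
Largest is σ²_E = 7.111.

E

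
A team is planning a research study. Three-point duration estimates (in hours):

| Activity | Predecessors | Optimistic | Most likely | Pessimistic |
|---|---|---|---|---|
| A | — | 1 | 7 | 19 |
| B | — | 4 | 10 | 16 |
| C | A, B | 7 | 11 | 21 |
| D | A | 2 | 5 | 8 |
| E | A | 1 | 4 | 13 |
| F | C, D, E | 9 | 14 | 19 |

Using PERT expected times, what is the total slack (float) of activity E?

te_A = (1 + 4·7 + 19)/6 = 48/6 = 8
te_B = (4 + 4·10 + 16)/6 = 60/6 = 10
te_C = (7 + 4·11 + 21)/6 = 72/6 = 12
te_D = (2 + 4·5 + 8)/6 = 30/6 = 5
te_E = (1 + 4·4 + 13)/6 = 30/6 = 5
te_F = (9 + 4·14 + 19)/6 = 84/6 = 14

Forward pass:
ES_A = 0; EF_A = 8
ES_B = 0; EF_B = 10
ES_C = max(EF_A=8, EF_B=10) = 10; EF_C = 10+12 = 22
ES_D = 8; EF_D = 8+5 = 13
ES_E = 8; EF_E = 8+5 = 13
ES_F = max(EF_C=22, EF_D=13, EF_E=13) = 22; EF_F = 22+14 = 36
Expected project duration μ = 36 hours. Critical path: B → C → F.

Backward pass:
LF_F = 36; LS_F = 36−14 = 22
LF_E = LS_F = 22; LS_E = 22−5 = 17
LF_D = LS_F = 22; LS_D = 22−5 = 17
LF_C = LS_F = 22; LS_C = 22−12 = 10
LF_B = LS_C = 10; LS_B = 10−10 = 0
LF_A = min(LS_C=10, LS_D=17, LS_E=17) = 10; LS_A = 10−8 = 2
Slack_E = LS_E − ES_E = 17 − 8 = 9

9 hours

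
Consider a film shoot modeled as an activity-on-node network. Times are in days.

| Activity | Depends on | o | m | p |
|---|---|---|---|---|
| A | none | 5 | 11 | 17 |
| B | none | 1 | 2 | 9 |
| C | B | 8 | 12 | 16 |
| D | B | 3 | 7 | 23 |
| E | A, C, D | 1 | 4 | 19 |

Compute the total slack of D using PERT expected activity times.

te_A = (5 + 4·11 + 17)/6 = 66/6 = 11
te_B = (1 + 4·2 + 9)/6 = 18/6 = 3
te_C = (8 + 4·12 + 16)/6 = 72/6 = 12
te_D = (3 + 4·7 + 23)/6 = 54/6 = 9
te_E = (1 + 4·4 + 19)/6 = 36/6 = 6

Forward pass:
ES_A = 0; EF_A = 11
ES_B = 0; EF_B = 3
ES_C = 3; EF_C = 3+12 = 15
ES_D = 3; EF_D = 3+9 = 12
ES_E = max(EF_A=11, EF_C=15, EF_D=12) = 15; EF_E = 15+6 = 21
Expected project duration μ = 21 days. Critical path: B → C → E.

Backward pass:
LF_E = 21; LS_E = 21−6 = 15
LF_D = LS_E = 15; LS_D = 15−9 = 6
LF_C = LS_E = 15; LS_C = 15−12 = 3
LF_B = min(LS_C=3, LS_D=6) = 3; LS_B = 3−3 = 0
LF_A = LS_E = 15; LS_A = 15−11 = 4
Slack_D = LS_D − ES_D = 6 − 3 = 3

3 days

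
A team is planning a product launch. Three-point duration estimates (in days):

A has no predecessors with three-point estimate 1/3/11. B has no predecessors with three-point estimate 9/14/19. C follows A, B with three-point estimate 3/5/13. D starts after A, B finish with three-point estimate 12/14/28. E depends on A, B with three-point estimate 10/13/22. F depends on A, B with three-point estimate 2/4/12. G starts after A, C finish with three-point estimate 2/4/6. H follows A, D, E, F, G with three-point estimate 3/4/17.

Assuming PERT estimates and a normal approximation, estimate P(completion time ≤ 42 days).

0.937

te_A = (1 + 4·3 + 11)/6 = 24/6 = 4; σ²_A = ((11−1)/6)² = 2.778
te_B = (9 + 4·14 + 19)/6 = 84/6 = 14; σ²_B = ((19−9)/6)² = 2.778
te_C = (3 + 4·5 + 13)/6 = 36/6 = 6; σ²_C = ((13−3)/6)² = 2.778
te_D = (12 + 4·14 + 28)/6 = 96/6 = 16; σ²_D = ((28−12)/6)² = 7.111
te_E = (10 + 4·13 + 22)/6 = 84/6 = 14; σ²_E = ((22−10)/6)² = 4.000
te_F = (2 + 4·4 + 12)/6 = 30/6 = 5; σ²_F = ((12−2)/6)² = 2.778
te_G = (2 + 4·4 + 6)/6 = 24/6 = 4; σ²_G = ((6−2)/6)² = 0.444
te_H = (3 + 4·4 + 17)/6 = 36/6 = 6; σ²_H = ((17−3)/6)² = 5.444

Forward pass:
ES_A = 0; EF_A = 4
ES_B = 0; EF_B = 14
ES_C = max(EF_A=4, EF_B=14) = 14; EF_C = 14+6 = 20
ES_D = max(EF_A=4, EF_B=14) = 14; EF_D = 14+16 = 30
ES_E = max(EF_A=4, EF_B=14) = 14; EF_E = 14+14 = 28
ES_F = max(EF_A=4, EF_B=14) = 14; EF_F = 14+5 = 19
ES_G = max(EF_A=4, EF_C=20) = 20; EF_G = 20+4 = 24
ES_H = max(EF_A=4, EF_D=30, EF_E=28, EF_F=19, EF_G=24) = 30; EF_H = 30+6 = 36
Expected project duration μ = 36 days. Critical path: B → D → H.

Variance along critical path = 2.778 + 7.111 + 5.444 = 15.333; σ = √15.333 = 3.916 days.
Z = (42 − 36) / 3.916 = 1.532
P(T ≤ 42) = Φ(1.532) ≈ 0.937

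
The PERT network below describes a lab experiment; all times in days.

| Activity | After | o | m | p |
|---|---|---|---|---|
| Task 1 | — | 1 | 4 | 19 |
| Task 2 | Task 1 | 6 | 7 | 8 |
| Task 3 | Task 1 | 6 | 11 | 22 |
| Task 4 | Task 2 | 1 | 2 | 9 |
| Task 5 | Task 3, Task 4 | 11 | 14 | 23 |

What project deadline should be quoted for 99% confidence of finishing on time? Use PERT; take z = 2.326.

43.4 days

te_Task 1 = (1 + 4·4 + 19)/6 = 36/6 = 6; σ²_Task 1 = ((19−1)/6)² = 9.000
te_Task 2 = (6 + 4·7 + 8)/6 = 42/6 = 7; σ²_Task 2 = ((8−6)/6)² = 0.111
te_Task 3 = (6 + 4·11 + 22)/6 = 72/6 = 12; σ²_Task 3 = ((22−6)/6)² = 7.111
te_Task 4 = (1 + 4·2 + 9)/6 = 18/6 = 3; σ²_Task 4 = ((9−1)/6)² = 1.778
te_Task 5 = (11 + 4·14 + 23)/6 = 90/6 = 15; σ²_Task 5 = ((23−11)/6)² = 4.000

Forward pass:
ES_Task 1 = 0; EF_Task 1 = 6
ES_Task 2 = 6; EF_Task 2 = 6+7 = 13
ES_Task 3 = 6; EF_Task 3 = 6+12 = 18
ES_Task 4 = 13; EF_Task 4 = 13+3 = 16
ES_Task 5 = max(EF_Task 3=18, EF_Task 4=16) = 18; EF_Task 5 = 18+15 = 33
Expected project duration μ = 33 days. Critical path: Task 1 → Task 3 → Task 5.

Variance along critical path = 9.000 + 7.111 + 4.000 = 20.111; σ = 4.485 days.
D = μ + z·σ = 33 + 2.326·4.485 = 43.4 days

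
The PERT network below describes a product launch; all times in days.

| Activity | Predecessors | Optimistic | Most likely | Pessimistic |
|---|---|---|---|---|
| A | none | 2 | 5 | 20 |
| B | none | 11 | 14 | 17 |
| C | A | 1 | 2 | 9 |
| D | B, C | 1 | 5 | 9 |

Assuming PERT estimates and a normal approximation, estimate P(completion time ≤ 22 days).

te_A = (2 + 4·5 + 20)/6 = 42/6 = 7; σ²_A = ((20−2)/6)² = 9.000
te_B = (11 + 4·14 + 17)/6 = 84/6 = 14; σ²_B = ((17−11)/6)² = 1.000
te_C = (1 + 4·2 + 9)/6 = 18/6 = 3; σ²_C = ((9−1)/6)² = 1.778
te_D = (1 + 4·5 + 9)/6 = 30/6 = 5; σ²_D = ((9−1)/6)² = 1.778

Forward pass:
ES_A = 0; EF_A = 7
ES_B = 0; EF_B = 14
ES_C = 7; EF_C = 7+3 = 10
ES_D = max(EF_B=14, EF_C=10) = 14; EF_D = 14+5 = 19
Expected project duration μ = 19 days. Critical path: B → D.

Variance along critical path = 1.000 + 1.778 = 2.778; σ = √2.778 = 1.667 days.
Z = (22 − 19) / 1.667 = 1.800
P(T ≤ 22) = Φ(1.800) ≈ 0.964

0.964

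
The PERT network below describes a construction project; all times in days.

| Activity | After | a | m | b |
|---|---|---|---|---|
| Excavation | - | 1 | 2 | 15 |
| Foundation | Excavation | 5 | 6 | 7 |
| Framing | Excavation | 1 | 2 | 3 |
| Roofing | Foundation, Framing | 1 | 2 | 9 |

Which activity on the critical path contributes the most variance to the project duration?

te_Excavation = (1 + 4·2 + 15)/6 = 24/6 = 4; σ²_Excavation = ((15−1)/6)² = 5.444
te_Foundation = (5 + 4·6 + 7)/6 = 36/6 = 6; σ²_Foundation = ((7−5)/6)² = 0.111
te_Framing = (1 + 4·2 + 3)/6 = 12/6 = 2; σ²_Framing = ((3−1)/6)² = 0.111
te_Roofing = (1 + 4·2 + 9)/6 = 18/6 = 3; σ²_Roofing = ((9−1)/6)² = 1.778

Forward pass:
ES_Excavation = 0; EF_Excavation = 4
ES_Foundation = 4; EF_Foundation = 4+6 = 10
ES_Framing = 4; EF_Framing = 4+2 = 6
ES_Roofing = max(EF_Foundation=10, EF_Framing=6) = 10; EF_Roofing = 10+3 = 13
Expected project duration μ = 13 days. Critical path: Excavation → Foundation → Roofing.

Variances on critical path: σ²_Excavation=5.444, σ²_Foundation=0.111, σ²_Roofing=1.778.
Largest is σ²_Excavation = 5.444.

Excavation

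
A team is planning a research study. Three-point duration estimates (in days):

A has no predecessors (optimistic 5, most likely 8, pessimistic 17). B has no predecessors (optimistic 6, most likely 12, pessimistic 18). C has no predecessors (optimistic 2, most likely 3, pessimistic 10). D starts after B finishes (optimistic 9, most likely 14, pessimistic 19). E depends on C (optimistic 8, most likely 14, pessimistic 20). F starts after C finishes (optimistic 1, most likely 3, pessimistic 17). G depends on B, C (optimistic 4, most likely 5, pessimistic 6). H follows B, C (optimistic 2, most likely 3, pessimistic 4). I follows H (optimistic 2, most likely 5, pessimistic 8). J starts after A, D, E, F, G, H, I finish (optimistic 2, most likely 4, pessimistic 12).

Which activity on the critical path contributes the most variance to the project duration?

B

te_A = (5 + 4·8 + 17)/6 = 54/6 = 9; σ²_A = ((17−5)/6)² = 4.000
te_B = (6 + 4·12 + 18)/6 = 72/6 = 12; σ²_B = ((18−6)/6)² = 4.000
te_C = (2 + 4·3 + 10)/6 = 24/6 = 4; σ²_C = ((10−2)/6)² = 1.778
te_D = (9 + 4·14 + 19)/6 = 84/6 = 14; σ²_D = ((19−9)/6)² = 2.778
te_E = (8 + 4·14 + 20)/6 = 84/6 = 14; σ²_E = ((20−8)/6)² = 4.000
te_F = (1 + 4·3 + 17)/6 = 30/6 = 5; σ²_F = ((17−1)/6)² = 7.111
te_G = (4 + 4·5 + 6)/6 = 30/6 = 5; σ²_G = ((6−4)/6)² = 0.111
te_H = (2 + 4·3 + 4)/6 = 18/6 = 3; σ²_H = ((4−2)/6)² = 0.111
te_I = (2 + 4·5 + 8)/6 = 30/6 = 5; σ²_I = ((8−2)/6)² = 1.000
te_J = (2 + 4·4 + 12)/6 = 30/6 = 5; σ²_J = ((12−2)/6)² = 2.778

Forward pass:
ES_A = 0; EF_A = 9
ES_B = 0; EF_B = 12
ES_C = 0; EF_C = 4
ES_D = 12; EF_D = 12+14 = 26
ES_E = 4; EF_E = 4+14 = 18
ES_F = 4; EF_F = 4+5 = 9
ES_G = max(EF_B=12, EF_C=4) = 12; EF_G = 12+5 = 17
ES_H = max(EF_B=12, EF_C=4) = 12; EF_H = 12+3 = 15
ES_I = 15; EF_I = 15+5 = 20
ES_J = max(EF_A=9, EF_D=26, EF_E=18, EF_F=9, EF_G=17, EF_H=15, EF_I=20) = 26; EF_J = 26+5 = 31
Expected project duration μ = 31 days. Critical path: B → D → J.

Variances on critical path: σ²_B=4.000, σ²_D=2.778, σ²_J=2.778.
Largest is σ²_B = 4.000.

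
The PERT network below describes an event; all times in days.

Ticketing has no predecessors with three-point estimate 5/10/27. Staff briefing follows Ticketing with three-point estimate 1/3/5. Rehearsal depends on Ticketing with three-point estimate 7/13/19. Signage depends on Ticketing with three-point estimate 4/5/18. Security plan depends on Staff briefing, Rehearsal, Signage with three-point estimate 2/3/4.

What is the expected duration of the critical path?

28 days

te_Ticketing = (5 + 4·10 + 27)/6 = 72/6 = 12
te_Staff briefing = (1 + 4·3 + 5)/6 = 18/6 = 3
te_Rehearsal = (7 + 4·13 + 19)/6 = 78/6 = 13
te_Signage = (4 + 4·5 + 18)/6 = 42/6 = 7
te_Security plan = (2 + 4·3 + 4)/6 = 18/6 = 3

Forward pass:
ES_Ticketing = 0; EF_Ticketing = 12
ES_Staff briefing = 12; EF_Staff briefing = 12+3 = 15
ES_Rehearsal = 12; EF_Rehearsal = 12+13 = 25
ES_Signage = 12; EF_Signage = 12+7 = 19
ES_Security plan = max(EF_Staff briefing=15, EF_Rehearsal=25, EF_Signage=19) = 25; EF_Security plan = 25+3 = 28
Expected project duration μ = 28 days. Critical path: Ticketing → Rehearsal → Security plan.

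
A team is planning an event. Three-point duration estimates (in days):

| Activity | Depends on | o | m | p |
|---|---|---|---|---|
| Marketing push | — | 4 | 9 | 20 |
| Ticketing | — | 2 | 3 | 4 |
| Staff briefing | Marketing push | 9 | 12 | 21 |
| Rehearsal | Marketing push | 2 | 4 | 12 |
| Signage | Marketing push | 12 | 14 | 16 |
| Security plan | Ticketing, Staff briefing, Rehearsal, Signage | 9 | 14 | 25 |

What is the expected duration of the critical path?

te_Marketing push = (4 + 4·9 + 20)/6 = 60/6 = 10
te_Ticketing = (2 + 4·3 + 4)/6 = 18/6 = 3
te_Staff briefing = (9 + 4·12 + 21)/6 = 78/6 = 13
te_Rehearsal = (2 + 4·4 + 12)/6 = 30/6 = 5
te_Signage = (12 + 4·14 + 16)/6 = 84/6 = 14
te_Security plan = (9 + 4·14 + 25)/6 = 90/6 = 15

Forward pass:
ES_Marketing push = 0; EF_Marketing push = 10
ES_Ticketing = 0; EF_Ticketing = 3
ES_Staff briefing = 10; EF_Staff briefing = 10+13 = 23
ES_Rehearsal = 10; EF_Rehearsal = 10+5 = 15
ES_Signage = 10; EF_Signage = 10+14 = 24
ES_Security plan = max(EF_Ticketing=3, EF_Staff briefing=23, EF_Rehearsal=15, EF_Signage=24) = 24; EF_Security plan = 24+15 = 39
Expected project duration μ = 39 days. Critical path: Marketing push → Signage → Security plan.

39 days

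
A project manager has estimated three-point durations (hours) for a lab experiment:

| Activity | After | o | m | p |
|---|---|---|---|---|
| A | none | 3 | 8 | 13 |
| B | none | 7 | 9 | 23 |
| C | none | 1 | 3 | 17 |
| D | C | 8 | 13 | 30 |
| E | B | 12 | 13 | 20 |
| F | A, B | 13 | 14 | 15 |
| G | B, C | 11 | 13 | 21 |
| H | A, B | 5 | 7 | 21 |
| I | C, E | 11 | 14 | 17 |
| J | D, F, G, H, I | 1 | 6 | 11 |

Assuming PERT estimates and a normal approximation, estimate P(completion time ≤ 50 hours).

te_A = (3 + 4·8 + 13)/6 = 48/6 = 8; σ²_A = ((13−3)/6)² = 2.778
te_B = (7 + 4·9 + 23)/6 = 66/6 = 11; σ²_B = ((23−7)/6)² = 7.111
te_C = (1 + 4·3 + 17)/6 = 30/6 = 5; σ²_C = ((17−1)/6)² = 7.111
te_D = (8 + 4·13 + 30)/6 = 90/6 = 15; σ²_D = ((30−8)/6)² = 13.444
te_E = (12 + 4·13 + 20)/6 = 84/6 = 14; σ²_E = ((20−12)/6)² = 1.778
te_F = (13 + 4·14 + 15)/6 = 84/6 = 14; σ²_F = ((15−13)/6)² = 0.111
te_G = (11 + 4·13 + 21)/6 = 84/6 = 14; σ²_G = ((21−11)/6)² = 2.778
te_H = (5 + 4·7 + 21)/6 = 54/6 = 9; σ²_H = ((21−5)/6)² = 7.111
te_I = (11 + 4·14 + 17)/6 = 84/6 = 14; σ²_I = ((17−11)/6)² = 1.000
te_J = (1 + 4·6 + 11)/6 = 36/6 = 6; σ²_J = ((11−1)/6)² = 2.778

Forward pass:
ES_A = 0; EF_A = 8
ES_B = 0; EF_B = 11
ES_C = 0; EF_C = 5
ES_D = 5; EF_D = 5+15 = 20
ES_E = 11; EF_E = 11+14 = 25
ES_F = max(EF_A=8, EF_B=11) = 11; EF_F = 11+14 = 25
ES_G = max(EF_B=11, EF_C=5) = 11; EF_G = 11+14 = 25
ES_H = max(EF_A=8, EF_B=11) = 11; EF_H = 11+9 = 20
ES_I = max(EF_C=5, EF_E=25) = 25; EF_I = 25+14 = 39
ES_J = max(EF_D=20, EF_F=25, EF_G=25, EF_H=20, EF_I=39) = 39; EF_J = 39+6 = 45
Expected project duration μ = 45 hours. Critical path: B → E → I → J.

Variance along critical path = 7.111 + 1.778 + 1.000 + 2.778 = 12.667; σ = √12.667 = 3.559 hours.
Z = (50 − 45) / 3.559 = 1.405
P(T ≤ 50) = Φ(1.405) ≈ 0.920

0.920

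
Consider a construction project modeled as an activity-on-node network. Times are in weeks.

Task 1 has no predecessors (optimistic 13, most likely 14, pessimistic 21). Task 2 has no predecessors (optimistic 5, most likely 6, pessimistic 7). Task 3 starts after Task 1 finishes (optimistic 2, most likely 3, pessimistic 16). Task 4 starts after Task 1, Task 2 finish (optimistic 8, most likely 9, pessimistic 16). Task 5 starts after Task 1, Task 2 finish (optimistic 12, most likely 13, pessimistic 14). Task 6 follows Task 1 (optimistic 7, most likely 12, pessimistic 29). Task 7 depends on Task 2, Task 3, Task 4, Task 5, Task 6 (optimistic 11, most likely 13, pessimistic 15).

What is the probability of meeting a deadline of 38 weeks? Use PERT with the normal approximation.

te_Task 1 = (13 + 4·14 + 21)/6 = 90/6 = 15; σ²_Task 1 = ((21−13)/6)² = 1.778
te_Task 2 = (5 + 4·6 + 7)/6 = 36/6 = 6; σ²_Task 2 = ((7−5)/6)² = 0.111
te_Task 3 = (2 + 4·3 + 16)/6 = 30/6 = 5; σ²_Task 3 = ((16−2)/6)² = 5.444
te_Task 4 = (8 + 4·9 + 16)/6 = 60/6 = 10; σ²_Task 4 = ((16−8)/6)² = 1.778
te_Task 5 = (12 + 4·13 + 14)/6 = 78/6 = 13; σ²_Task 5 = ((14−12)/6)² = 0.111
te_Task 6 = (7 + 4·12 + 29)/6 = 84/6 = 14; σ²_Task 6 = ((29−7)/6)² = 13.444
te_Task 7 = (11 + 4·13 + 15)/6 = 78/6 = 13; σ²_Task 7 = ((15−11)/6)² = 0.444

Forward pass:
ES_Task 1 = 0; EF_Task 1 = 15
ES_Task 2 = 0; EF_Task 2 = 6
ES_Task 3 = 15; EF_Task 3 = 15+5 = 20
ES_Task 4 = max(EF_Task 1=15, EF_Task 2=6) = 15; EF_Task 4 = 15+10 = 25
ES_Task 5 = max(EF_Task 1=15, EF_Task 2=6) = 15; EF_Task 5 = 15+13 = 28
ES_Task 6 = 15; EF_Task 6 = 15+14 = 29
ES_Task 7 = max(EF_Task 2=6, EF_Task 3=20, EF_Task 4=25, EF_Task 5=28, EF_Task 6=29) = 29; EF_Task 7 = 29+13 = 42
Expected project duration μ = 42 weeks. Critical path: Task 1 → Task 6 → Task 7.

Variance along critical path = 1.778 + 13.444 + 0.444 = 15.667; σ = √15.667 = 3.958 weeks.
Z = (38 − 42) / 3.958 = -1.011
P(T ≤ 38) = Φ(-1.011) ≈ 0.156

0.156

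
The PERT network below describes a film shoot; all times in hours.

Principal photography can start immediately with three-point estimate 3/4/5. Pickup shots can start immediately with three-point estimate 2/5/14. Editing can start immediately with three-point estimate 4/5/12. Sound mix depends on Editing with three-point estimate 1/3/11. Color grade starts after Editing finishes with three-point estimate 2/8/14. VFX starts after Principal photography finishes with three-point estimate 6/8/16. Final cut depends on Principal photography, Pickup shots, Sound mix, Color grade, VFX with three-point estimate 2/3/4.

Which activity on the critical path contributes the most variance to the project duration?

Color grade

te_Principal photography = (3 + 4·4 + 5)/6 = 24/6 = 4; σ²_Principal photography = ((5−3)/6)² = 0.111
te_Pickup shots = (2 + 4·5 + 14)/6 = 36/6 = 6; σ²_Pickup shots = ((14−2)/6)² = 4.000
te_Editing = (4 + 4·5 + 12)/6 = 36/6 = 6; σ²_Editing = ((12−4)/6)² = 1.778
te_Sound mix = (1 + 4·3 + 11)/6 = 24/6 = 4; σ²_Sound mix = ((11−1)/6)² = 2.778
te_Color grade = (2 + 4·8 + 14)/6 = 48/6 = 8; σ²_Color grade = ((14−2)/6)² = 4.000
te_VFX = (6 + 4·8 + 16)/6 = 54/6 = 9; σ²_VFX = ((16−6)/6)² = 2.778
te_Final cut = (2 + 4·3 + 4)/6 = 18/6 = 3; σ²_Final cut = ((4−2)/6)² = 0.111

Forward pass:
ES_Principal photography = 0; EF_Principal photography = 4
ES_Pickup shots = 0; EF_Pickup shots = 6
ES_Editing = 0; EF_Editing = 6
ES_Sound mix = 6; EF_Sound mix = 6+4 = 10
ES_Color grade = 6; EF_Color grade = 6+8 = 14
ES_VFX = 4; EF_VFX = 4+9 = 13
ES_Final cut = max(EF_Principal photography=4, EF_Pickup shots=6, EF_Sound mix=10, EF_Color grade=14, EF_VFX=13) = 14; EF_Final cut = 14+3 = 17
Expected project duration μ = 17 hours. Critical path: Editing → Color grade → Final cut.

Variances on critical path: σ²_Editing=1.778, σ²_Color grade=4.000, σ²_Final cut=0.111.
Largest is σ²_Color grade = 4.000.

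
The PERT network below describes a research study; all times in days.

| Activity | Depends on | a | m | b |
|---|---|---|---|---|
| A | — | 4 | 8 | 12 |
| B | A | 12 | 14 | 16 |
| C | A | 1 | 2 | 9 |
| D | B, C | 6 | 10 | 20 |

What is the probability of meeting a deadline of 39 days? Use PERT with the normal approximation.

te_A = (4 + 4·8 + 12)/6 = 48/6 = 8; σ²_A = ((12−4)/6)² = 1.778
te_B = (12 + 4·14 + 16)/6 = 84/6 = 14; σ²_B = ((16−12)/6)² = 0.444
te_C = (1 + 4·2 + 9)/6 = 18/6 = 3; σ²_C = ((9−1)/6)² = 1.778
te_D = (6 + 4·10 + 20)/6 = 66/6 = 11; σ²_D = ((20−6)/6)² = 5.444

Forward pass:
ES_A = 0; EF_A = 8
ES_B = 8; EF_B = 8+14 = 22
ES_C = 8; EF_C = 8+3 = 11
ES_D = max(EF_B=22, EF_C=11) = 22; EF_D = 22+11 = 33
Expected project duration μ = 33 days. Critical path: A → B → D.

Variance along critical path = 1.778 + 0.444 + 5.444 = 7.667; σ = √7.667 = 2.769 days.
Z = (39 − 33) / 2.769 = 2.167
P(T ≤ 39) = Φ(2.167) ≈ 0.985

0.985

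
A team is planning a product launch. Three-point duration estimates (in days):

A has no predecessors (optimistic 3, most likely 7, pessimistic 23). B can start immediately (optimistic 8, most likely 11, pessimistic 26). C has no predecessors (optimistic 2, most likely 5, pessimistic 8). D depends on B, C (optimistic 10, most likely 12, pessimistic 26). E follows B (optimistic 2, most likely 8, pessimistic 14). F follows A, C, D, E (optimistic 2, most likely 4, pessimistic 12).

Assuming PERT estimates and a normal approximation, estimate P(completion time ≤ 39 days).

te_A = (3 + 4·7 + 23)/6 = 54/6 = 9; σ²_A = ((23−3)/6)² = 11.111
te_B = (8 + 4·11 + 26)/6 = 78/6 = 13; σ²_B = ((26−8)/6)² = 9.000
te_C = (2 + 4·5 + 8)/6 = 30/6 = 5; σ²_C = ((8−2)/6)² = 1.000
te_D = (10 + 4·12 + 26)/6 = 84/6 = 14; σ²_D = ((26−10)/6)² = 7.111
te_E = (2 + 4·8 + 14)/6 = 48/6 = 8; σ²_E = ((14−2)/6)² = 4.000
te_F = (2 + 4·4 + 12)/6 = 30/6 = 5; σ²_F = ((12−2)/6)² = 2.778

Forward pass:
ES_A = 0; EF_A = 9
ES_B = 0; EF_B = 13
ES_C = 0; EF_C = 5
ES_D = max(EF_B=13, EF_C=5) = 13; EF_D = 13+14 = 27
ES_E = 13; EF_E = 13+8 = 21
ES_F = max(EF_A=9, EF_C=5, EF_D=27, EF_E=21) = 27; EF_F = 27+5 = 32
Expected project duration μ = 32 days. Critical path: B → D → F.

Variance along critical path = 9.000 + 7.111 + 2.778 = 18.889; σ = √18.889 = 4.346 days.
Z = (39 − 32) / 4.346 = 1.611
P(T ≤ 39) = Φ(1.611) ≈ 0.946

0.946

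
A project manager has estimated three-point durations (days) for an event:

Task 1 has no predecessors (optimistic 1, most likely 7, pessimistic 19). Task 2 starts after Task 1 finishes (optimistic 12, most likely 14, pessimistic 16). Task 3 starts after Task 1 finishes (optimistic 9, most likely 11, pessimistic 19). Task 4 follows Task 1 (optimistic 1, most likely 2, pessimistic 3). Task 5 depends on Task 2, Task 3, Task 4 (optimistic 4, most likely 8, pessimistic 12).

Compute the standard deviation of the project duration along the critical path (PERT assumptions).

3.35 days

te_Task 1 = (1 + 4·7 + 19)/6 = 48/6 = 8; σ²_Task 1 = ((19−1)/6)² = 9.000
te_Task 2 = (12 + 4·14 + 16)/6 = 84/6 = 14; σ²_Task 2 = ((16−12)/6)² = 0.444
te_Task 3 = (9 + 4·11 + 19)/6 = 72/6 = 12; σ²_Task 3 = ((19−9)/6)² = 2.778
te_Task 4 = (1 + 4·2 + 3)/6 = 12/6 = 2; σ²_Task 4 = ((3−1)/6)² = 0.111
te_Task 5 = (4 + 4·8 + 12)/6 = 48/6 = 8; σ²_Task 5 = ((12−4)/6)² = 1.778

Forward pass:
ES_Task 1 = 0; EF_Task 1 = 8
ES_Task 2 = 8; EF_Task 2 = 8+14 = 22
ES_Task 3 = 8; EF_Task 3 = 8+12 = 20
ES_Task 4 = 8; EF_Task 4 = 8+2 = 10
ES_Task 5 = max(EF_Task 2=22, EF_Task 3=20, EF_Task 4=10) = 22; EF_Task 5 = 22+8 = 30
Expected project duration μ = 30 days. Critical path: Task 1 → Task 2 → Task 5.

Variance along critical path = 9.000 + 0.444 + 1.778 = 11.222
σ = √11.222 = 3.350 days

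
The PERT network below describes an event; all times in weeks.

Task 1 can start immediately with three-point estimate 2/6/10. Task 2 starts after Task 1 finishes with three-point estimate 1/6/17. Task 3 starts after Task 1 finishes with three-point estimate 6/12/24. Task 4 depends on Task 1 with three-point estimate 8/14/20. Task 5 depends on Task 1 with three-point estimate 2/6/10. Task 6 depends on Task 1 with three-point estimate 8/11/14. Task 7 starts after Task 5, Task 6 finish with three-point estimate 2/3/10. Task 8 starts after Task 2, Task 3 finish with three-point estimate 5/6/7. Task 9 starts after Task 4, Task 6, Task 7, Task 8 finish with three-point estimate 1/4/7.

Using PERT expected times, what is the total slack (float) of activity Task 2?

6 weeks

te_Task 1 = (2 + 4·6 + 10)/6 = 36/6 = 6
te_Task 2 = (1 + 4·6 + 17)/6 = 42/6 = 7
te_Task 3 = (6 + 4·12 + 24)/6 = 78/6 = 13
te_Task 4 = (8 + 4·14 + 20)/6 = 84/6 = 14
te_Task 5 = (2 + 4·6 + 10)/6 = 36/6 = 6
te_Task 6 = (8 + 4·11 + 14)/6 = 66/6 = 11
te_Task 7 = (2 + 4·3 + 10)/6 = 24/6 = 4
te_Task 8 = (5 + 4·6 + 7)/6 = 36/6 = 6
te_Task 9 = (1 + 4·4 + 7)/6 = 24/6 = 4

Forward pass:
ES_Task 1 = 0; EF_Task 1 = 6
ES_Task 2 = 6; EF_Task 2 = 6+7 = 13
ES_Task 3 = 6; EF_Task 3 = 6+13 = 19
ES_Task 4 = 6; EF_Task 4 = 6+14 = 20
ES_Task 5 = 6; EF_Task 5 = 6+6 = 12
ES_Task 6 = 6; EF_Task 6 = 6+11 = 17
ES_Task 7 = max(EF_Task 5=12, EF_Task 6=17) = 17; EF_Task 7 = 17+4 = 21
ES_Task 8 = max(EF_Task 2=13, EF_Task 3=19) = 19; EF_Task 8 = 19+6 = 25
ES_Task 9 = max(EF_Task 4=20, EF_Task 6=17, EF_Task 7=21, EF_Task 8=25) = 25; EF_Task 9 = 25+4 = 29
Expected project duration μ = 29 weeks. Critical path: Task 1 → Task 3 → Task 8 → Task 9.

Backward pass:
LF_Task 9 = 29; LS_Task 9 = 29−4 = 25
LF_Task 8 = LS_Task 9 = 25; LS_Task 8 = 25−6 = 19
LF_Task 7 = LS_Task 9 = 25; LS_Task 7 = 25−4 = 21
LF_Task 6 = min(LS_Task 7=21, LS_Task 9=25) = 21; LS_Task 6 = 21−11 = 10
LF_Task 5 = LS_Task 7 = 21; LS_Task 5 = 21−6 = 15
LF_Task 4 = LS_Task 9 = 25; LS_Task 4 = 25−14 = 11
LF_Task 3 = LS_Task 8 = 19; LS_Task 3 = 19−13 = 6
LF_Task 2 = LS_Task 8 = 19; LS_Task 2 = 19−7 = 12
LF_Task 1 = min(LS_Task 2=12, LS_Task 3=6, LS_Task 4=11, LS_Task 5=15, LS_Task 6=10) = 6; LS_Task 1 = 6−6 = 0
Slack_Task 2 = LS_Task 2 − ES_Task 2 = 12 − 6 = 6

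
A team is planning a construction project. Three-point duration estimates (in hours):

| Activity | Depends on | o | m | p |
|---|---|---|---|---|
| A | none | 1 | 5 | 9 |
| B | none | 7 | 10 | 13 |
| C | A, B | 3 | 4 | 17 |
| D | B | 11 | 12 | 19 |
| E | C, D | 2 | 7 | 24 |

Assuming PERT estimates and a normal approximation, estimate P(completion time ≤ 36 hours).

te_A = (1 + 4·5 + 9)/6 = 30/6 = 5; σ²_A = ((9−1)/6)² = 1.778
te_B = (7 + 4·10 + 13)/6 = 60/6 = 10; σ²_B = ((13−7)/6)² = 1.000
te_C = (3 + 4·4 + 17)/6 = 36/6 = 6; σ²_C = ((17−3)/6)² = 5.444
te_D = (11 + 4·12 + 19)/6 = 78/6 = 13; σ²_D = ((19−11)/6)² = 1.778
te_E = (2 + 4·7 + 24)/6 = 54/6 = 9; σ²_E = ((24−2)/6)² = 13.444

Forward pass:
ES_A = 0; EF_A = 5
ES_B = 0; EF_B = 10
ES_C = max(EF_A=5, EF_B=10) = 10; EF_C = 10+6 = 16
ES_D = 10; EF_D = 10+13 = 23
ES_E = max(EF_C=16, EF_D=23) = 23; EF_E = 23+9 = 32
Expected project duration μ = 32 hours. Critical path: B → D → E.

Variance along critical path = 1.000 + 1.778 + 13.444 = 16.222; σ = √16.222 = 4.028 hours.
Z = (36 − 32) / 4.028 = 0.993
P(T ≤ 36) = Φ(0.993) ≈ 0.840

0.840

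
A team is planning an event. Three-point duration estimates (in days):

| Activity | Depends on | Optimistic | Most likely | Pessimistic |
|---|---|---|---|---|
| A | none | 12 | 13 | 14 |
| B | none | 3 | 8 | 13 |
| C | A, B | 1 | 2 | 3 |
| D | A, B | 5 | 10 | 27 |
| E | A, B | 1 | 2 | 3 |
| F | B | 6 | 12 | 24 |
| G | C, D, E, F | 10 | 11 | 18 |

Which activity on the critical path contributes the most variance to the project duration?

te_A = (12 + 4·13 + 14)/6 = 78/6 = 13; σ²_A = ((14−12)/6)² = 0.111
te_B = (3 + 4·8 + 13)/6 = 48/6 = 8; σ²_B = ((13−3)/6)² = 2.778
te_C = (1 + 4·2 + 3)/6 = 12/6 = 2; σ²_C = ((3−1)/6)² = 0.111
te_D = (5 + 4·10 + 27)/6 = 72/6 = 12; σ²_D = ((27−5)/6)² = 13.444
te_E = (1 + 4·2 + 3)/6 = 12/6 = 2; σ²_E = ((3−1)/6)² = 0.111
te_F = (6 + 4·12 + 24)/6 = 78/6 = 13; σ²_F = ((24−6)/6)² = 9.000
te_G = (10 + 4·11 + 18)/6 = 72/6 = 12; σ²_G = ((18−10)/6)² = 1.778

Forward pass:
ES_A = 0; EF_A = 13
ES_B = 0; EF_B = 8
ES_C = max(EF_A=13, EF_B=8) = 13; EF_C = 13+2 = 15
ES_D = max(EF_A=13, EF_B=8) = 13; EF_D = 13+12 = 25
ES_E = max(EF_A=13, EF_B=8) = 13; EF_E = 13+2 = 15
ES_F = 8; EF_F = 8+13 = 21
ES_G = max(EF_C=15, EF_D=25, EF_E=15, EF_F=21) = 25; EF_G = 25+12 = 37
Expected project duration μ = 37 days. Critical path: A → D → G.

Variances on critical path: σ²_A=0.111, σ²_D=13.444, σ²_G=1.778.
Largest is σ²_D = 13.444.

D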